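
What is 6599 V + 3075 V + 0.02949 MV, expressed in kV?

In kV:
  6599 V = 6599 × 10⁻³ kV = 6.599
  3075 V = 3075 × 10⁻³ kV = 3.075
  0.02949 MV = 0.02949 × 10³ kV = 29.49
Sum: 6.599 + 3.075 + 29.49 = 39.164

39.164 kV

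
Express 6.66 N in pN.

6660000000000 pN

(no prefix) = 10^0, pico = 10^-12; factor is 10^12.
6.66 × 10^12 = 6660000000000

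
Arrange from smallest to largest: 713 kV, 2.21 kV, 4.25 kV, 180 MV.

713 kV = 713000 V
2.21 kV = 2210 V
4.25 kV = 4250 V
180 MV = 180000000 V

2.21 kV < 4.25 kV < 713 kV < 180 MV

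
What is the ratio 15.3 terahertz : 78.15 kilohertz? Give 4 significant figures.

195800000

(15.3e12) / (78.15e3) = 0.19578e9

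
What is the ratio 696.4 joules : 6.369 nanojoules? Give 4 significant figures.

109300000000

(696.4) / (6.369 × 10⁻⁹) = 109.34 × 10⁹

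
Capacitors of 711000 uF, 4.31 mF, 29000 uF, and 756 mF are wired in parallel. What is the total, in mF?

In mF:
  711000 uF = 711000e-3 mF = 711
  4.31 mF → 4.31
  29000 uF = 29000e-3 mF = 29
  756 mF → 756
Sum: 711 + 4.31 + 29 + 756 = 1500.31

1500.31 mF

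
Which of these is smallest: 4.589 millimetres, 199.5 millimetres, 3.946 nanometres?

4.589 millimetres = 0.004589 metres
199.5 millimetres = 0.1995 metres
3.946 nanometres = 0.000000003946 metres

3.946 nanometres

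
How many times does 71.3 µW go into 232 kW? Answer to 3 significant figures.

3250000000

(232 × 10³) / (71.3 × 10⁻⁶) = 3.254 × 10⁹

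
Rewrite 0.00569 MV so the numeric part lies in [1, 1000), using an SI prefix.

= 5.69e3 V; 1e3 is kilo.

5.69 kV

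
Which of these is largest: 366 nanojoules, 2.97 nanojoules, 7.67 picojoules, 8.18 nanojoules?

366 nanojoules = 0.000000366 joules
2.97 nanojoules = 0.00000000297 joules
7.67 picojoules = 0.00000000000767 joules
8.18 nanojoules = 0.00000000818 joules

366 nanojoules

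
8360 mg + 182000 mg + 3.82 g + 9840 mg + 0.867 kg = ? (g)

In g:
  8360 mg = 8360 × 10^-3 g = 8.36
  182000 mg = 182000 × 10^-3 g = 182
  3.82 g → 3.82
  9840 mg = 9840 × 10^-3 g = 9.84
  0.867 kg = 0.867 × 10^3 g = 867
Sum: 8.36 + 182 + 3.82 + 9.84 + 867 = 1071.02

1071.02 g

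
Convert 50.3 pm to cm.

pico = 1e-12, centi = 1e-2; factor is 1e-10.
50.3 × 1e-10 = 0.00000000503

0.00000000503 cm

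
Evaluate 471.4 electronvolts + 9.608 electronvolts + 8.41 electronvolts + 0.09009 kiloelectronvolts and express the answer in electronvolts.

In electronvolts:
  471.4 electronvolts → 471.4
  9.608 electronvolts → 9.608
  8.41 electronvolts → 8.41
  0.09009 kiloelectronvolts = 0.09009 × 10^3 electronvolts = 90.09
Sum: 471.4 + 9.608 + 8.41 + 90.09 = 579.508

579.508 electronvolts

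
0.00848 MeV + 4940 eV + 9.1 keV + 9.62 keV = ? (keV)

32.14 keV

In keV:
  0.00848 MeV = 0.00848 × 10³ keV = 8.48
  4940 eV = 4940 × 10⁻³ keV = 4.94
  9.1 keV → 9.1
  9.62 keV → 9.62
Sum: 8.48 + 4.94 + 9.1 + 9.62 = 32.14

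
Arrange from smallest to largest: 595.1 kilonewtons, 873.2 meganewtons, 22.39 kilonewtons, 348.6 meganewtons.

595.1 kilonewtons = 595100 newtons
873.2 meganewtons = 873200000 newtons
22.39 kilonewtons = 22390 newtons
348.6 meganewtons = 348600000 newtons

22.39 kilonewtons < 595.1 kilonewtons < 348.6 meganewtons < 873.2 meganewtons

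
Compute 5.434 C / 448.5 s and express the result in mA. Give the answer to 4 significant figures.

(5.434) / (448.5) = 0.0121159 A

12.12 mA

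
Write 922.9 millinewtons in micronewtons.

milli = 10⁻³, micro = 10⁻⁶; factor is 10³.
922.9 × 10³ = 922900

922900 micronewtons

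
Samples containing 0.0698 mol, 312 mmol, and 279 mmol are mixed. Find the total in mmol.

660.8 mmol

In mmol:
  0.0698 mol = 0.0698e3 mmol = 69.8
  312 mmol → 312
  279 mmol → 279
Sum: 69.8 + 312 + 279 = 660.8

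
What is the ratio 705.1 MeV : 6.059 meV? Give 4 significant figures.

116400000000

(705.1e6) / (6.059e-3) = 116.37e9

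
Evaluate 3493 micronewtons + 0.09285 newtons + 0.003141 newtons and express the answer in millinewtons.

In millinewtons:
  3493 micronewtons = 3493 × 10⁻³ millinewtons = 3.493
  0.09285 newtons = 0.09285 × 10³ millinewtons = 92.85
  0.003141 newtons = 0.003141 × 10³ millinewtons = 3.141
Sum: 3.493 + 92.85 + 3.141 = 99.484

99.484 millinewtons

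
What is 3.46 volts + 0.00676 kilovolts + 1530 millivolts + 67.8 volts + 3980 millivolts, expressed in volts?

83.53 volts

In volts:
  3.46 volts → 3.46
  0.00676 kilovolts = 0.00676e3 volts = 6.76
  1530 millivolts = 1530e-3 volts = 1.53
  67.8 volts → 67.8
  3980 millivolts = 3980e-3 volts = 3.98
Sum: 3.46 + 6.76 + 1.53 + 67.8 + 3.98 = 83.53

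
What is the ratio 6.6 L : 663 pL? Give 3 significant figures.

(6.6) / (663e-12) = 0.009955e12

9950000000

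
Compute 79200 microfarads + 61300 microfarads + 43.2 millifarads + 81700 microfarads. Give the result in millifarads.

265.4 millifarads

In millifarads:
  79200 microfarads = 79200e-3 millifarads = 79.2
  61300 microfarads = 61300e-3 millifarads = 61.3
  43.2 millifarads → 43.2
  81700 microfarads = 81700e-3 millifarads = 81.7
Sum: 79.2 + 61.3 + 43.2 + 81.7 = 265.4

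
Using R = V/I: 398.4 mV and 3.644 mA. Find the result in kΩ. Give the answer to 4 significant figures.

0.1093 kΩ

(398.4 × 10⁻³) / (3.644 × 10⁻³) = 109.33 Ω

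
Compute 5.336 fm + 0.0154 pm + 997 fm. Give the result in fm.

In fm:
  5.336 fm → 5.336
  0.0154 pm = 0.0154e3 fm = 15.4
  997 fm → 997
Sum: 5.336 + 15.4 + 997 = 1017.736

1017.736 fm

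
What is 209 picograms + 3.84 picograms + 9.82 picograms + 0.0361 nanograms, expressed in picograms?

258.76 picograms

In picograms:
  209 picograms → 209
  3.84 picograms → 3.84
  9.82 picograms → 9.82
  0.0361 nanograms = 0.0361 × 10³ picograms = 36.1
Sum: 209 + 3.84 + 9.82 + 36.1 = 258.76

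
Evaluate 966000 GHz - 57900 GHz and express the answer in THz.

In THz:
  966000 GHz = 966000e-3 THz = 966
  57900 GHz = 57900e-3 THz = 57.9
Difference: 966 - 57.9 = 908.1

908.1 THz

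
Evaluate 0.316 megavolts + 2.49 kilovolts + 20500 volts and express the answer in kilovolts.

In kilovolts:
  0.316 megavolts = 0.316e3 kilovolts = 316
  2.49 kilovolts → 2.49
  20500 volts = 20500e-3 kilovolts = 20.5
Sum: 316 + 2.49 + 20.5 = 338.99

338.99 kilovolts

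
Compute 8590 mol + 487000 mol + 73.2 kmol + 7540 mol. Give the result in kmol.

In kmol:
  8590 mol = 8590 × 10^-3 kmol = 8.59
  487000 mol = 487000 × 10^-3 kmol = 487
  73.2 kmol → 73.2
  7540 mol = 7540 × 10^-3 kmol = 7.54
Sum: 8.59 + 487 + 73.2 + 7.54 = 576.33

576.33 kmol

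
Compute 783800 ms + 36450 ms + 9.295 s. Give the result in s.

829.545 s

In s:
  783800 ms = 783800e-3 s = 783.8
  36450 ms = 36450e-3 s = 36.45
  9.295 s → 9.295
Sum: 783.8 + 36.45 + 9.295 = 829.545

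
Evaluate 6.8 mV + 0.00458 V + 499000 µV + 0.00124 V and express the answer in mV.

511.62 mV

In mV:
  6.8 mV → 6.8
  0.00458 V = 0.00458e3 mV = 4.58
  499000 µV = 499000e-3 mV = 499
  0.00124 V = 0.00124e3 mV = 1.24
Sum: 6.8 + 4.58 + 499 + 1.24 = 511.62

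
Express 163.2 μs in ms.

micro = 10^-6, milli = 10^-3; factor is 10^-3.
163.2 × 10^-3 = 0.1632

0.1632 ms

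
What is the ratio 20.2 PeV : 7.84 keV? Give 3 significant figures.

2580000000000

(20.2e15) / (7.84e3) = 2.577e12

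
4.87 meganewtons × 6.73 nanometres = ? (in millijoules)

32.7751 millijoules

4.87e6 × 6.73e-9 = 32.7751e-3 J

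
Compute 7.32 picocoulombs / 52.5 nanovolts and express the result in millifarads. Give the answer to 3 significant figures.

0.139 millifarads

(7.32e-12) / (52.5e-9) = 0.13943e-3 F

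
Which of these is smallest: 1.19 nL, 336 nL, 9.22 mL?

1.19 nL = 0.00000000119 L
336 nL = 0.000000336 L
9.22 mL = 0.00922 L

1.19 nL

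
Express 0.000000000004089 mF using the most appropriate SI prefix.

= 4.089 × 10^-15 F; 10^-15 is femto.

4.089 fF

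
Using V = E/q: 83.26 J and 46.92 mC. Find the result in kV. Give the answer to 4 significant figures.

(83.26) / (46.92e-3) = 1.77451e3 V

1.775 kV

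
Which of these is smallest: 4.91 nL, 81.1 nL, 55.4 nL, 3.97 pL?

3.97 pL

4.91 nL = 0.00000000491 L
81.1 nL = 0.0000000811 L
55.4 nL = 0.0000000554 L
3.97 pL = 0.00000000000397 L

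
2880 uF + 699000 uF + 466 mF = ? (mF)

In mF:
  2880 uF = 2880 × 10⁻³ mF = 2.88
  699000 uF = 699000 × 10⁻³ mF = 699
  466 mF → 466
Sum: 2.88 + 699 + 466 = 1167.88

1167.88 mF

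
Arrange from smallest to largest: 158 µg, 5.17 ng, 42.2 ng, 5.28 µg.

158 µg = 0.000158 g
5.17 ng = 0.00000000517 g
42.2 ng = 0.0000000422 g
5.28 µg = 0.00000528 g

5.17 ng < 42.2 ng < 5.28 µg < 158 µg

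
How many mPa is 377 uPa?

0.377 mPa

micro = 1e-6, milli = 1e-3; factor is 1e-3.
377 × 1e-3 = 0.377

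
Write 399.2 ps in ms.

0.0000003992 ms

pico = 1e-12, milli = 1e-3; factor is 1e-9.
399.2 × 1e-9 = 0.0000003992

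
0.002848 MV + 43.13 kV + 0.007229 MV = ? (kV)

53.207 kV

In kV:
  0.002848 MV = 0.002848 × 10^3 kV = 2.848
  43.13 kV → 43.13
  0.007229 MV = 0.007229 × 10^3 kV = 7.229
Sum: 2.848 + 43.13 + 7.229 = 53.207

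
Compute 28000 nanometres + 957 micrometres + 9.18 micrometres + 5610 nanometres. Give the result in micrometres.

999.79 micrometres

In micrometres:
  28000 nanometres = 28000 × 10^-3 micrometres = 28
  957 micrometres → 957
  9.18 micrometres → 9.18
  5610 nanometres = 5610 × 10^-3 micrometres = 5.61
Sum: 28 + 957 + 9.18 + 5.61 = 999.79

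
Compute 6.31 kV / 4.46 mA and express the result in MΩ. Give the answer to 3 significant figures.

(6.31e3) / (4.46e-3) = 1.4148e6 Ω

1.41 MΩ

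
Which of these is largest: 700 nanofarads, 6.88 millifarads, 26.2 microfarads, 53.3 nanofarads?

700 nanofarads = 0.0000007 farads
6.88 millifarads = 0.00688 farads
26.2 microfarads = 0.0000262 farads
53.3 nanofarads = 0.0000000533 farads

6.88 millifarads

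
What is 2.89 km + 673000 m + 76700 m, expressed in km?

In km:
  2.89 km → 2.89
  673000 m = 673000e-3 km = 673
  76700 m = 76700e-3 km = 76.7
Sum: 2.89 + 673 + 76.7 = 752.59

752.59 km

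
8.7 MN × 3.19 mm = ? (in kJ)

8.7 × 10⁶ × 3.19 × 10⁻³ = 27.753 × 10³ J

27.753 kJ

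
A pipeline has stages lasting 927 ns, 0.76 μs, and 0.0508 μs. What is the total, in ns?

In ns:
  927 ns → 927
  0.76 μs = 0.76e3 ns = 760
  0.0508 μs = 0.0508e3 ns = 50.8
Sum: 927 + 760 + 50.8 = 1737.8

1737.8 ns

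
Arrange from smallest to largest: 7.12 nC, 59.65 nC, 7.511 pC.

7.12 nC = 0.00000000712 C
59.65 nC = 0.00000005965 C
7.511 pC = 0.000000000007511 C

7.511 pC < 7.12 nC < 59.65 nC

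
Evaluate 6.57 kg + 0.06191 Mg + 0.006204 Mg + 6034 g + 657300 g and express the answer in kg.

738.018 kg

In kg:
  6.57 kg → 6.57
  0.06191 Mg = 0.06191 × 10³ kg = 61.91
  0.006204 Mg = 0.006204 × 10³ kg = 6.204
  6034 g = 6034 × 10⁻³ kg = 6.034
  657300 g = 657300 × 10⁻³ kg = 657.3
Sum: 6.57 + 61.91 + 6.204 + 6.034 + 657.3 = 738.018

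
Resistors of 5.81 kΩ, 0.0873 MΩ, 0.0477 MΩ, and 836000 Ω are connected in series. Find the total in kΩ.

In kΩ:
  5.81 kΩ → 5.81
  0.0873 MΩ = 0.0873 × 10^3 kΩ = 87.3
  0.0477 MΩ = 0.0477 × 10^3 kΩ = 47.7
  836000 Ω = 836000 × 10^-3 kΩ = 836
Sum: 5.81 + 87.3 + 47.7 + 836 = 976.81

976.81 kΩ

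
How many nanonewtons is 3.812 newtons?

3812000000 nanonewtons

(no prefix) = 10^0, nano = 10^-9; factor is 10^9.
3.812 × 10^9 = 3812000000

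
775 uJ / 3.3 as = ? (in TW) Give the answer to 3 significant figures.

235 TW

(775 × 10⁻⁶) / (3.3 × 10⁻¹⁸) = 234.85 × 10¹² W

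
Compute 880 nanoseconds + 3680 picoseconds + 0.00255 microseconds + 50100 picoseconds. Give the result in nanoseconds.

936.33 nanoseconds

In nanoseconds:
  880 nanoseconds → 880
  3680 picoseconds = 3680 × 10⁻³ nanoseconds = 3.68
  0.00255 microseconds = 0.00255 × 10³ nanoseconds = 2.55
  50100 picoseconds = 50100 × 10⁻³ nanoseconds = 50.1
Sum: 880 + 3.68 + 2.55 + 50.1 = 936.33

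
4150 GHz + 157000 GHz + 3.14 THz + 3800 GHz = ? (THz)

168.09 THz

In THz:
  4150 GHz = 4150 × 10⁻³ THz = 4.15
  157000 GHz = 157000 × 10⁻³ THz = 157
  3.14 THz → 3.14
  3800 GHz = 3800 × 10⁻³ THz = 3.8
Sum: 4.15 + 157 + 3.14 + 3.8 = 168.09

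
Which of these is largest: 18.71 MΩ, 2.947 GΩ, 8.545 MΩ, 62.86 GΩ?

18.71 MΩ = 18710000 Ω
2.947 GΩ = 2947000000 Ω
8.545 MΩ = 8545000 Ω
62.86 GΩ = 62860000000 Ω

62.86 GΩ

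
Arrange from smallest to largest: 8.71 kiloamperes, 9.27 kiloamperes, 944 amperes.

944 amperes < 8.71 kiloamperes < 9.27 kiloamperes

8.71 kiloamperes = 8710 amperes
9.27 kiloamperes = 9270 amperes
944 amperes = 944 amperes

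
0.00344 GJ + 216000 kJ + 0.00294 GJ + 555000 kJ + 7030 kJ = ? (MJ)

784.41 MJ

In MJ:
  0.00344 GJ = 0.00344 × 10³ MJ = 3.44
  216000 kJ = 216000 × 10⁻³ MJ = 216
  0.00294 GJ = 0.00294 × 10³ MJ = 2.94
  555000 kJ = 555000 × 10⁻³ MJ = 555
  7030 kJ = 7030 × 10⁻³ MJ = 7.03
Sum: 3.44 + 216 + 2.94 + 555 + 7.03 = 784.41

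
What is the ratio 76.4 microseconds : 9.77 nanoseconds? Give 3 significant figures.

(76.4e-6) / (9.77e-9) = 7.82e3

7820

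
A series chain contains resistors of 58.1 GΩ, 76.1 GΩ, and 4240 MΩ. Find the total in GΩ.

In GΩ:
  58.1 GΩ → 58.1
  76.1 GΩ → 76.1
  4240 MΩ = 4240e-3 GΩ = 4.24
Sum: 58.1 + 76.1 + 4.24 = 138.44

138.44 GΩ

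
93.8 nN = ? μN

nano = 1e-9, micro = 1e-6; factor is 1e-3.
93.8 × 1e-3 = 0.0938

0.0938 μN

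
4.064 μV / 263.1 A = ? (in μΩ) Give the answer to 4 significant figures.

(4.064 × 10^-6) / (263.1) = 0.0154466 × 10^-6 Ω

0.01545 μΩ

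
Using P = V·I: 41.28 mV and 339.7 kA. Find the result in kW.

14.022816 kW

41.28 × 10⁻³ × 339.7 × 10³ = 14022.816 W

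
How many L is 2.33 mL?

milli = 10^-3, (no prefix) = 10^0; factor is 10^-3.
2.33 × 10^-3 = 0.00233

0.00233 L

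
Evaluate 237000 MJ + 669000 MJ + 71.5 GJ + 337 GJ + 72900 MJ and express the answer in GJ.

1387.4 GJ

In GJ:
  237000 MJ = 237000e-3 GJ = 237
  669000 MJ = 669000e-3 GJ = 669
  71.5 GJ → 71.5
  337 GJ → 337
  72900 MJ = 72900e-3 GJ = 72.9
Sum: 237 + 669 + 71.5 + 337 + 72.9 = 1387.4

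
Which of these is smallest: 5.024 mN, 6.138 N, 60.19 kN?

5.024 mN = 0.005024 N
6.138 N = 6.138 N
60.19 kN = 60190 N

5.024 mN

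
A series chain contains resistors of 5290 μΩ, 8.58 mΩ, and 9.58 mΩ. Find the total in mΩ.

In mΩ:
  5290 μΩ = 5290e-3 mΩ = 5.29
  8.58 mΩ → 8.58
  9.58 mΩ → 9.58
Sum: 5.29 + 8.58 + 9.58 = 23.45

23.45 mΩ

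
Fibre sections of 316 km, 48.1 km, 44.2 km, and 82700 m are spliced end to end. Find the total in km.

491 km

In km:
  316 km → 316
  48.1 km → 48.1
  44.2 km → 44.2
  82700 m = 82700 × 10^-3 km = 82.7
Sum: 316 + 48.1 + 44.2 + 82.7 = 491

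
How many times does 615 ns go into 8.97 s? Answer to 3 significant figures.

(8.97) / (615 × 10⁻⁹) = 0.01459 × 10⁹

14600000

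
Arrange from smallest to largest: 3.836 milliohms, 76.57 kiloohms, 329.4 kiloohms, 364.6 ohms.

3.836 milliohms = 0.003836 ohms
76.57 kiloohms = 76570 ohms
329.4 kiloohms = 329400 ohms
364.6 ohms = 364.6 ohms

3.836 milliohms < 364.6 ohms < 76.57 kiloohms < 329.4 kiloohms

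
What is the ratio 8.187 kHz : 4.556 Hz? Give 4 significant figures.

(8.187 × 10³) / (4.556) = 1.797 × 10³

1797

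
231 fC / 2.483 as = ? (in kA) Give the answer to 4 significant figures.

(231e-15) / (2.483e-18) = 93.0326e3 A

93.03 kA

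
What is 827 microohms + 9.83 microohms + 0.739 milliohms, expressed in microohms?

1575.83 microohms

In microohms:
  827 microohms → 827
  9.83 microohms → 9.83
  0.739 milliohms = 0.739 × 10³ microohms = 739
Sum: 827 + 9.83 + 739 = 1575.83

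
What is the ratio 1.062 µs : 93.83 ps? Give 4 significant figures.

(1.062e-6) / (93.83e-12) = 0.011318e6

11320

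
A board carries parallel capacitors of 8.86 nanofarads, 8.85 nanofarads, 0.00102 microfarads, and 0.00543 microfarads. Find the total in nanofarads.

24.16 nanofarads

In nanofarads:
  8.86 nanofarads → 8.86
  8.85 nanofarads → 8.85
  0.00102 microfarads = 0.00102e3 nanofarads = 1.02
  0.00543 microfarads = 0.00543e3 nanofarads = 5.43
Sum: 8.86 + 8.85 + 1.02 + 5.43 = 24.16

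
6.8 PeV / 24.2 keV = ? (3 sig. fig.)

281000000000

(6.8 × 10^15) / (24.2 × 10^3) = 0.281 × 10^12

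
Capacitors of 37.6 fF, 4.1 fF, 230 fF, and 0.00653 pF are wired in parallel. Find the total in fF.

278.23 fF

In fF:
  37.6 fF → 37.6
  4.1 fF → 4.1
  230 fF → 230
  0.00653 pF = 0.00653 × 10³ fF = 6.53
Sum: 37.6 + 4.1 + 230 + 6.53 = 278.23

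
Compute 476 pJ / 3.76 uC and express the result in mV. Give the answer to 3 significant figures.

0.127 mV

(476e-12) / (3.76e-6) = 126.6e-6 V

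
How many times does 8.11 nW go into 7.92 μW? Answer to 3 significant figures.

977

(7.92 × 10⁻⁶) / (8.11 × 10⁻⁹) = 0.9766 × 10³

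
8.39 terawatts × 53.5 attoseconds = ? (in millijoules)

8.39 × 10¹² × 53.5 × 10⁻¹⁸ = 448.865 × 10⁻⁶ J

0.448865 millijoules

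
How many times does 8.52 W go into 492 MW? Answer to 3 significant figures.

(492 × 10^6) / (8.52) = 57.75 × 10^6

57700000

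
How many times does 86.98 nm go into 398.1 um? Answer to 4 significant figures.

4577

(398.1e-6) / (86.98e-9) = 4.5769e3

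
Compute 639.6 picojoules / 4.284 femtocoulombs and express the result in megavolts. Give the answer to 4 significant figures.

(639.6 × 10^-12) / (4.284 × 10^-15) = 149.3 × 10^3 V

0.1493 megavolts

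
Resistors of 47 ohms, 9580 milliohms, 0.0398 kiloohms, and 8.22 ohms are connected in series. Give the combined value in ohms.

104.6 ohms

In ohms:
  47 ohms → 47
  9580 milliohms = 9580 × 10^-3 ohms = 9.58
  0.0398 kiloohms = 0.0398 × 10^3 ohms = 39.8
  8.22 ohms → 8.22
Sum: 47 + 9.58 + 39.8 + 8.22 = 104.6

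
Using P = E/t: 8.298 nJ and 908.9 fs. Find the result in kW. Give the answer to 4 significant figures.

(8.298e-9) / (908.9e-15) = 0.00912972e6 W

9.130 kW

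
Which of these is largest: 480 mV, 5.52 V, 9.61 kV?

9.61 kV

480 mV = 0.48 V
5.52 V = 5.52 V
9.61 kV = 9610 V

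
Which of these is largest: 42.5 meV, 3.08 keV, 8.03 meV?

42.5 meV = 0.0425 eV
3.08 keV = 3080 eV
8.03 meV = 0.00803 eV

3.08 keV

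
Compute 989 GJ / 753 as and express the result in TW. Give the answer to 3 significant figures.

(989 × 10⁹) / (753 × 10⁻¹⁸) = 1.3134 × 10²⁷ W

1310000000000000 TW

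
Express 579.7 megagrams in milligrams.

579700000000 milligrams

mega = 10^6, milli = 10^-3; factor is 10^9.
579.7 × 10^9 = 579700000000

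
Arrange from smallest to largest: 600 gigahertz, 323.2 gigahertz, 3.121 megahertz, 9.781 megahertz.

3.121 megahertz < 9.781 megahertz < 323.2 gigahertz < 600 gigahertz

600 gigahertz = 600000000000 hertz
323.2 gigahertz = 323200000000 hertz
3.121 megahertz = 3121000 hertz
9.781 megahertz = 9781000 hertz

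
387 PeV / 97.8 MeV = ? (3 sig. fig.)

(387 × 10^15) / (97.8 × 10^6) = 3.957 × 10^9

3960000000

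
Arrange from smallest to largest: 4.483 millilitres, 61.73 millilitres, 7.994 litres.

4.483 millilitres < 61.73 millilitres < 7.994 litres

4.483 millilitres = 0.004483 litres
61.73 millilitres = 0.06173 litres
7.994 litres = 7.994 litres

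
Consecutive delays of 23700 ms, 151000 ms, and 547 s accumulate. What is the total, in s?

In s:
  23700 ms = 23700 × 10^-3 s = 23.7
  151000 ms = 151000 × 10^-3 s = 151
  547 s → 547
Sum: 23.7 + 151 + 547 = 721.7

721.7 s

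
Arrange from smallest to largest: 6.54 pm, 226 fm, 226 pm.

226 fm < 6.54 pm < 226 pm

6.54 pm = 0.00000000000654 m
226 fm = 0.000000000000226 m
226 pm = 0.000000000226 m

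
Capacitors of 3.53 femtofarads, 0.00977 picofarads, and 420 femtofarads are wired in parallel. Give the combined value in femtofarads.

In femtofarads:
  3.53 femtofarads → 3.53
  0.00977 picofarads = 0.00977e3 femtofarads = 9.77
  420 femtofarads → 420
Sum: 3.53 + 9.77 + 420 = 433.3

433.3 femtofarads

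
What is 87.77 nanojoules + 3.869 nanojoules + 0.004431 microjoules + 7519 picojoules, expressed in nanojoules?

103.589 nanojoules

In nanojoules:
  87.77 nanojoules → 87.77
  3.869 nanojoules → 3.869
  0.004431 microjoules = 0.004431 × 10³ nanojoules = 4.431
  7519 picojoules = 7519 × 10⁻³ nanojoules = 7.519
Sum: 87.77 + 3.869 + 4.431 + 7.519 = 103.589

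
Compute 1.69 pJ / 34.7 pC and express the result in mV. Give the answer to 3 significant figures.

(1.69 × 10⁻¹²) / (34.7 × 10⁻¹²) = 0.048703 V

48.7 mV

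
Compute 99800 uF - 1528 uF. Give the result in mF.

In mF:
  99800 uF = 99800 × 10^-3 mF = 99.8
  1528 uF = 1528 × 10^-3 mF = 1.528
Difference: 99.8 - 1.528 = 98.272

98.272 mF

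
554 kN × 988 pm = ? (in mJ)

0.547352 mJ

554 × 10^3 × 988 × 10^-12 = 547352 × 10^-9 J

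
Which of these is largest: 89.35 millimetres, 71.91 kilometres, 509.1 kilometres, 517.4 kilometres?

89.35 millimetres = 0.08935 metres
71.91 kilometres = 71910 metres
509.1 kilometres = 509100 metres
517.4 kilometres = 517400 metres

517.4 kilometres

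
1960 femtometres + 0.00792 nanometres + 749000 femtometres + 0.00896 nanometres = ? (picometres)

767.84 picometres

In picometres:
  1960 femtometres = 1960 × 10⁻³ picometres = 1.96
  0.00792 nanometres = 0.00792 × 10³ picometres = 7.92
  749000 femtometres = 749000 × 10⁻³ picometres = 749
  0.00896 nanometres = 0.00896 × 10³ picometres = 8.96
Sum: 1.96 + 7.92 + 749 + 8.96 = 767.84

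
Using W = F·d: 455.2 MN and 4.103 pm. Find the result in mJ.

1.8676856 mJ

455.2 × 10⁶ × 4.103 × 10⁻¹² = 1867.6856 × 10⁻⁶ J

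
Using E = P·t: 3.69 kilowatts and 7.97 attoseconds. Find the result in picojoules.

3.69e3 × 7.97e-18 = 29.4093e-15 J

0.0294093 picojoules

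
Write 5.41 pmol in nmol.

pico = 1e-12, nano = 1e-9; factor is 1e-3.
5.41 × 1e-3 = 0.00541

0.00541 nmol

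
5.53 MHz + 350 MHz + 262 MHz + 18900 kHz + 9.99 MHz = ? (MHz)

646.42 MHz

In MHz:
  5.53 MHz → 5.53
  350 MHz → 350
  262 MHz → 262
  18900 kHz = 18900 × 10⁻³ MHz = 18.9
  9.99 MHz → 9.99
Sum: 5.53 + 350 + 262 + 18.9 + 9.99 = 646.42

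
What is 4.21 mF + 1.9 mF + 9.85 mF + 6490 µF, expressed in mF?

In mF:
  4.21 mF → 4.21
  1.9 mF → 1.9
  9.85 mF → 9.85
  6490 µF = 6490e-3 mF = 6.49
Sum: 4.21 + 1.9 + 9.85 + 6.49 = 22.45

22.45 mF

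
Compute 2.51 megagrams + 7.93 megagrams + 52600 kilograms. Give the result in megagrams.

63.04 megagrams

In megagrams:
  2.51 megagrams → 2.51
  7.93 megagrams → 7.93
  52600 kilograms = 52600e-3 megagrams = 52.6
Sum: 2.51 + 7.93 + 52.6 = 63.04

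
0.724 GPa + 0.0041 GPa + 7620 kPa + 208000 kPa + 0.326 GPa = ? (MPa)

1269.72 MPa

In MPa:
  0.724 GPa = 0.724e3 MPa = 724
  0.0041 GPa = 0.0041e3 MPa = 4.1
  7620 kPa = 7620e-3 MPa = 7.62
  208000 kPa = 208000e-3 MPa = 208
  0.326 GPa = 0.326e3 MPa = 326
Sum: 724 + 4.1 + 7.62 + 208 + 326 = 1269.72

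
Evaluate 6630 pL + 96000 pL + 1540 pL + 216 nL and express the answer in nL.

320.17 nL

In nL:
  6630 pL = 6630 × 10^-3 nL = 6.63
  96000 pL = 96000 × 10^-3 nL = 96
  1540 pL = 1540 × 10^-3 nL = 1.54
  216 nL → 216
Sum: 6.63 + 96 + 1.54 + 216 = 320.17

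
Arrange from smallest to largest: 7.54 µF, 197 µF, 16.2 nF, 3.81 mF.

16.2 nF < 7.54 µF < 197 µF < 3.81 mF

7.54 µF = 0.00000754 F
197 µF = 0.000197 F
16.2 nF = 0.0000000162 F
3.81 mF = 0.00381 F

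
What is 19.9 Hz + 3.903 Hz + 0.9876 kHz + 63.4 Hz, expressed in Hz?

1074.803 Hz

In Hz:
  19.9 Hz → 19.9
  3.903 Hz → 3.903
  0.9876 kHz = 0.9876 × 10^3 Hz = 987.6
  63.4 Hz → 63.4
Sum: 19.9 + 3.903 + 987.6 + 63.4 = 1074.803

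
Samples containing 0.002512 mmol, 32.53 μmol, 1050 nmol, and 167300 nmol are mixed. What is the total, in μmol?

In μmol:
  0.002512 mmol = 0.002512 × 10^3 μmol = 2.512
  32.53 μmol → 32.53
  1050 nmol = 1050 × 10^-3 μmol = 1.05
  167300 nmol = 167300 × 10^-3 μmol = 167.3
Sum: 2.512 + 32.53 + 1.05 + 167.3 = 203.392

203.392 μmol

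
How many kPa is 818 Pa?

(no prefix) = 10^0, kilo = 10^3; factor is 10^-3.
818 × 10^-3 = 0.818

0.818 kPa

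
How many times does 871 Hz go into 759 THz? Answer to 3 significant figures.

(759 × 10¹²) / (871) = 0.8714 × 10¹²

871000000000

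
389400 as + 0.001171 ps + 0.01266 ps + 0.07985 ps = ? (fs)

483.081 fs

In fs:
  389400 as = 389400 × 10⁻³ fs = 389.4
  0.001171 ps = 0.001171 × 10³ fs = 1.171
  0.01266 ps = 0.01266 × 10³ fs = 12.66
  0.07985 ps = 0.07985 × 10³ fs = 79.85
Sum: 389.4 + 1.171 + 12.66 + 79.85 = 483.081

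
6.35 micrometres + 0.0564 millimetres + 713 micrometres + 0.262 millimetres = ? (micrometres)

In micrometres:
  6.35 micrometres → 6.35
  0.0564 millimetres = 0.0564 × 10³ micrometres = 56.4
  713 micrometres → 713
  0.262 millimetres = 0.262 × 10³ micrometres = 262
Sum: 6.35 + 56.4 + 713 + 262 = 1037.75

1037.75 micrometres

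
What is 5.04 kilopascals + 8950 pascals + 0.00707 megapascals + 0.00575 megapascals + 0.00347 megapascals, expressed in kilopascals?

30.28 kilopascals

In kilopascals:
  5.04 kilopascals → 5.04
  8950 pascals = 8950 × 10⁻³ kilopascals = 8.95
  0.00707 megapascals = 0.00707 × 10³ kilopascals = 7.07
  0.00575 megapascals = 0.00575 × 10³ kilopascals = 5.75
  0.00347 megapascals = 0.00347 × 10³ kilopascals = 3.47
Sum: 5.04 + 8.95 + 7.07 + 5.75 + 3.47 = 30.28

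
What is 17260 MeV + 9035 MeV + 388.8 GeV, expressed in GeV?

In GeV:
  17260 MeV = 17260 × 10^-3 GeV = 17.26
  9035 MeV = 9035 × 10^-3 GeV = 9.035
  388.8 GeV → 388.8
Sum: 17.26 + 9.035 + 388.8 = 415.095

415.095 GeV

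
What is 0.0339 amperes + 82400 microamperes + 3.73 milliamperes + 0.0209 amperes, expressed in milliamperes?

In milliamperes:
  0.0339 amperes = 0.0339e3 milliamperes = 33.9
  82400 microamperes = 82400e-3 milliamperes = 82.4
  3.73 milliamperes → 3.73
  0.0209 amperes = 0.0209e3 milliamperes = 20.9
Sum: 33.9 + 82.4 + 3.73 + 20.9 = 140.93

140.93 milliamperes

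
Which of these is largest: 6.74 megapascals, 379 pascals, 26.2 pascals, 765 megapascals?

6.74 megapascals = 6740000 pascals
379 pascals = 379 pascals
26.2 pascals = 26.2 pascals
765 megapascals = 765000000 pascals

765 megapascals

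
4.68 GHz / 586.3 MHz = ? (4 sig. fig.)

(4.68e9) / (586.3e6) = 0.0079823e3

7.982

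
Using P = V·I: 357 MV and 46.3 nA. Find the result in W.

357 × 10⁶ × 46.3 × 10⁻⁹ = 16529.1 × 10⁻³ W

16.5291 W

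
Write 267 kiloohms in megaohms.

kilo = 10³, mega = 10⁶; factor is 10⁻³.
267 × 10⁻³ = 0.267

0.267 megaohms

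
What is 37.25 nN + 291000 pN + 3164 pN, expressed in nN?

In nN:
  37.25 nN → 37.25
  291000 pN = 291000 × 10^-3 nN = 291
  3164 pN = 3164 × 10^-3 nN = 3.164
Sum: 37.25 + 291 + 3.164 = 331.414

331.414 nN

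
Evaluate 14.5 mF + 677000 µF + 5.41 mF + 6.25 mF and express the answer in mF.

In mF:
  14.5 mF → 14.5
  677000 µF = 677000 × 10⁻³ mF = 677
  5.41 mF → 5.41
  6.25 mF → 6.25
Sum: 14.5 + 677 + 5.41 + 6.25 = 703.16

703.16 mF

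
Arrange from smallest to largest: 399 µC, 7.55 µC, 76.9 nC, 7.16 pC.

7.16 pC < 76.9 nC < 7.55 µC < 399 µC

399 µC = 0.000399 C
7.55 µC = 0.00000755 C
76.9 nC = 0.0000000769 C
7.16 pC = 0.00000000000716 C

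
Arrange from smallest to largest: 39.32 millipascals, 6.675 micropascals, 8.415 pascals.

6.675 micropascals < 39.32 millipascals < 8.415 pascals

39.32 millipascals = 0.03932 pascals
6.675 micropascals = 0.000006675 pascals
8.415 pascals = 8.415 pascals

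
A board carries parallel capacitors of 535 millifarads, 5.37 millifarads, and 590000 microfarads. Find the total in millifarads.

1130.37 millifarads

In millifarads:
  535 millifarads → 535
  5.37 millifarads → 5.37
  590000 microfarads = 590000 × 10^-3 millifarads = 590
Sum: 535 + 5.37 + 590 = 1130.37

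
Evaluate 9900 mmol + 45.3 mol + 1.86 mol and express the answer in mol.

In mol:
  9900 mmol = 9900 × 10^-3 mol = 9.9
  45.3 mol → 45.3
  1.86 mol → 1.86
Sum: 9.9 + 45.3 + 1.86 = 57.06

57.06 mol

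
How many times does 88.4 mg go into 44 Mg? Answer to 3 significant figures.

498000000

(44e6) / (88.4e-3) = 0.4977e9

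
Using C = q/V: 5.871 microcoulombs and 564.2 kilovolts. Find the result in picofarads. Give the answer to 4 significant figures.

(5.871 × 10⁻⁶) / (564.2 × 10³) = 0.0104059 × 10⁻⁹ F

10.41 picofarads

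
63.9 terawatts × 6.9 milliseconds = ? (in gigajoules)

440.91 gigajoules

63.9 × 10^12 × 6.9 × 10^-3 = 440.91 × 10^9 J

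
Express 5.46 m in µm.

(no prefix) = 10^0, micro = 10^-6; factor is 10^6.
5.46 × 10^6 = 5460000

5460000 µm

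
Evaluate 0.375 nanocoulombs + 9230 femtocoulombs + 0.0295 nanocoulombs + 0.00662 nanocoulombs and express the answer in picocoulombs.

In picocoulombs:
  0.375 nanocoulombs = 0.375 × 10³ picocoulombs = 375
  9230 femtocoulombs = 9230 × 10⁻³ picocoulombs = 9.23
  0.0295 nanocoulombs = 0.0295 × 10³ picocoulombs = 29.5
  0.00662 nanocoulombs = 0.00662 × 10³ picocoulombs = 6.62
Sum: 375 + 9.23 + 29.5 + 6.62 = 420.35

420.35 picocoulombs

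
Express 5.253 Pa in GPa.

0.000000005253 GPa

(no prefix) = 10⁰, giga = 10⁹; factor is 10⁻⁹.
5.253 × 10⁻⁹ = 0.000000005253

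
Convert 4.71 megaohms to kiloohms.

mega = 10^6, kilo = 10^3; factor is 10^3.
4.71 × 10^3 = 4710

4710 kiloohms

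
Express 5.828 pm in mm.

pico = 10^-12, milli = 10^-3; factor is 10^-9.
5.828 × 10^-9 = 0.000000005828

0.000000005828 mm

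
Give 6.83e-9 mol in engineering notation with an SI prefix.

6.83 nmol

= 6.83e-9 mol; 1e-9 is nano.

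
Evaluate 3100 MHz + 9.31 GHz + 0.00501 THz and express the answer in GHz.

In GHz:
  3100 MHz = 3100e-3 GHz = 3.1
  9.31 GHz → 9.31
  0.00501 THz = 0.00501e3 GHz = 5.01
Sum: 3.1 + 9.31 + 5.01 = 17.42

17.42 GHz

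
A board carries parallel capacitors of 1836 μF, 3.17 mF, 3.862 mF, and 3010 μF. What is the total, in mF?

11.878 mF

In mF:
  1836 μF = 1836e-3 mF = 1.836
  3.17 mF → 3.17
  3.862 mF → 3.862
  3010 μF = 3010e-3 mF = 3.01
Sum: 1.836 + 3.17 + 3.862 + 3.01 = 11.878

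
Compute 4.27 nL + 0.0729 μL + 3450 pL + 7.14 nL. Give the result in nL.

In nL:
  4.27 nL → 4.27
  0.0729 μL = 0.0729 × 10^3 nL = 72.9
  3450 pL = 3450 × 10^-3 nL = 3.45
  7.14 nL → 7.14
Sum: 4.27 + 72.9 + 3.45 + 7.14 = 87.76

87.76 nL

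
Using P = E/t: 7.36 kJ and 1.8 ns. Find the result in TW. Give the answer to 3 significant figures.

4.09 TW

(7.36 × 10^3) / (1.8 × 10^-9) = 4.0889 × 10^12 W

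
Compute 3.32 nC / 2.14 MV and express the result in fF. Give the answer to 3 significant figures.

(3.32e-9) / (2.14e6) = 1.5514e-15 F

1.55 fF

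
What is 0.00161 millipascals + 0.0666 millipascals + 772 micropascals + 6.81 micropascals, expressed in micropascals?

In micropascals:
  0.00161 millipascals = 0.00161 × 10^3 micropascals = 1.61
  0.0666 millipascals = 0.0666 × 10^3 micropascals = 66.6
  772 micropascals → 772
  6.81 micropascals → 6.81
Sum: 1.61 + 66.6 + 772 + 6.81 = 847.02

847.02 micropascals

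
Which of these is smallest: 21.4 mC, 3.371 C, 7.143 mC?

7.143 mC

21.4 mC = 0.0214 C
3.371 C = 3.371 C
7.143 mC = 0.007143 C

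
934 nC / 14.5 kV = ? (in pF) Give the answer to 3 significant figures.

64.4 pF

(934 × 10⁻⁹) / (14.5 × 10³) = 64.414 × 10⁻¹² F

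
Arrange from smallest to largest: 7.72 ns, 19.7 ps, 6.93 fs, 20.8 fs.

6.93 fs < 20.8 fs < 19.7 ps < 7.72 ns

7.72 ns = 0.00000000772 s
19.7 ps = 0.0000000000197 s
6.93 fs = 0.00000000000000693 s
20.8 fs = 0.0000000000000208 s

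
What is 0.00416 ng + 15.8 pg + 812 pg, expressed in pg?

831.96 pg

In pg:
  0.00416 ng = 0.00416 × 10³ pg = 4.16
  15.8 pg → 15.8
  812 pg → 812
Sum: 4.16 + 15.8 + 812 = 831.96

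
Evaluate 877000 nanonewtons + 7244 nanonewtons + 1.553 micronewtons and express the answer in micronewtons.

885.797 micronewtons

In micronewtons:
  877000 nanonewtons = 877000 × 10^-3 micronewtons = 877
  7244 nanonewtons = 7244 × 10^-3 micronewtons = 7.244
  1.553 micronewtons → 1.553
Sum: 877 + 7.244 + 1.553 = 885.797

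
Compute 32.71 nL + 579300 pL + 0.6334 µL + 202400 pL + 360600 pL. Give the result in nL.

In nL:
  32.71 nL → 32.71
  579300 pL = 579300e-3 nL = 579.3
  0.6334 µL = 0.6334e3 nL = 633.4
  202400 pL = 202400e-3 nL = 202.4
  360600 pL = 360600e-3 nL = 360.6
Sum: 32.71 + 579.3 + 633.4 + 202.4 + 360.6 = 1808.41

1808.41 nL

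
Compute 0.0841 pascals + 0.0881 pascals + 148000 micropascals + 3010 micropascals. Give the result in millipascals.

323.21 millipascals

In millipascals:
  0.0841 pascals = 0.0841 × 10^3 millipascals = 84.1
  0.0881 pascals = 0.0881 × 10^3 millipascals = 88.1
  148000 micropascals = 148000 × 10^-3 millipascals = 148
  3010 micropascals = 3010 × 10^-3 millipascals = 3.01
Sum: 84.1 + 88.1 + 148 + 3.01 = 323.21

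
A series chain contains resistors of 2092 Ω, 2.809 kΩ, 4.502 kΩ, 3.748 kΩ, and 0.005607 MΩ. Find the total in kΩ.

In kΩ:
  2092 Ω = 2092 × 10⁻³ kΩ = 2.092
  2.809 kΩ → 2.809
  4.502 kΩ → 4.502
  3.748 kΩ → 3.748
  0.005607 MΩ = 0.005607 × 10³ kΩ = 5.607
Sum: 2.092 + 2.809 + 4.502 + 3.748 + 5.607 = 18.758

18.758 kΩ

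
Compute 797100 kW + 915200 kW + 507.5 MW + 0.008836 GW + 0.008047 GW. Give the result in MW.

In MW:
  797100 kW = 797100 × 10^-3 MW = 797.1
  915200 kW = 915200 × 10^-3 MW = 915.2
  507.5 MW → 507.5
  0.008836 GW = 0.008836 × 10^3 MW = 8.836
  0.008047 GW = 0.008047 × 10^3 MW = 8.047
Sum: 797.1 + 915.2 + 507.5 + 8.836 + 8.047 = 2236.683

2236.683 MW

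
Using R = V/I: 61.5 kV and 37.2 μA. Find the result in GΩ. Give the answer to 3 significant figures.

(61.5 × 10^3) / (37.2 × 10^-6) = 1.6532 × 10^9 Ω

1.65 GΩ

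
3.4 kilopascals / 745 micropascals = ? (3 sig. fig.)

4560000

(3.4e3) / (745e-6) = 0.004564e9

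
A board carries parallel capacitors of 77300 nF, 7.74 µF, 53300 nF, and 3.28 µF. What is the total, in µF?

141.62 µF

In µF:
  77300 nF = 77300 × 10^-3 µF = 77.3
  7.74 µF → 7.74
  53300 nF = 53300 × 10^-3 µF = 53.3
  3.28 µF → 3.28
Sum: 77.3 + 7.74 + 53.3 + 3.28 = 141.62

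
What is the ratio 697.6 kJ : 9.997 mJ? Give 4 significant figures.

(697.6 × 10^3) / (9.997 × 10^-3) = 69.781 × 10^6

69780000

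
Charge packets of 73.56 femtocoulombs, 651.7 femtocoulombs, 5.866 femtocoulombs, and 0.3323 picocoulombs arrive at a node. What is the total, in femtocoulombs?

1063.426 femtocoulombs

In femtocoulombs:
  73.56 femtocoulombs → 73.56
  651.7 femtocoulombs → 651.7
  5.866 femtocoulombs → 5.866
  0.3323 picocoulombs = 0.3323 × 10³ femtocoulombs = 332.3
Sum: 73.56 + 651.7 + 5.866 + 332.3 = 1063.426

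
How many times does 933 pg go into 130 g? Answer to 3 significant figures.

(130) / (933e-12) = 0.1393e12

139000000000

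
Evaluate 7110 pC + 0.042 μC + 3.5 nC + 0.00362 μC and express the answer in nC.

In nC:
  7110 pC = 7110 × 10⁻³ nC = 7.11
  0.042 μC = 0.042 × 10³ nC = 42
  3.5 nC → 3.5
  0.00362 μC = 0.00362 × 10³ nC = 3.62
Sum: 7.11 + 42 + 3.5 + 3.62 = 56.23

56.23 nC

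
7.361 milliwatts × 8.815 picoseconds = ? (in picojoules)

0.064887215 picojoules

7.361e-3 × 8.815e-12 = 64.887215e-15 J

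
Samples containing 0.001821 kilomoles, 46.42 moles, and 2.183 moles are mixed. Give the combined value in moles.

50.424 moles

In moles:
  0.001821 kilomoles = 0.001821e3 moles = 1.821
  46.42 moles → 46.42
  2.183 moles → 2.183
Sum: 1.821 + 46.42 + 2.183 = 50.424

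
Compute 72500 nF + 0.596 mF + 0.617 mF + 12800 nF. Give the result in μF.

In μF:
  72500 nF = 72500e-3 μF = 72.5
  0.596 mF = 0.596e3 μF = 596
  0.617 mF = 0.617e3 μF = 617
  12800 nF = 12800e-3 μF = 12.8
Sum: 72.5 + 596 + 617 + 12.8 = 1298.3

1298.3 μF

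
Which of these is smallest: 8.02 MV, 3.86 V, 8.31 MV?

3.86 V

8.02 MV = 8020000 V
3.86 V = 3.86 V
8.31 MV = 8310000 V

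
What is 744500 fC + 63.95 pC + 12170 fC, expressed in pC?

In pC:
  744500 fC = 744500 × 10^-3 pC = 744.5
  63.95 pC → 63.95
  12170 fC = 12170 × 10^-3 pC = 12.17
Sum: 744.5 + 63.95 + 12.17 = 820.62

820.62 pC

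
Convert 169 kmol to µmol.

kilo = 1e3, micro = 1e-6; factor is 1e9.
169 × 1e9 = 169000000000

169000000000 µmol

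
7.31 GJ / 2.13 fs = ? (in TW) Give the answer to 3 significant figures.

3430000000000 TW

(7.31e9) / (2.13e-15) = 3.4319e24 W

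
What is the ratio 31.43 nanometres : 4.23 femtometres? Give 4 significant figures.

(31.43 × 10^-9) / (4.23 × 10^-15) = 7.4303 × 10^6

7430000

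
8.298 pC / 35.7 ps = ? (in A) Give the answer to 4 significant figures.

(8.298 × 10^-12) / (35.7 × 10^-12) = 0.232437 A

0.2324 A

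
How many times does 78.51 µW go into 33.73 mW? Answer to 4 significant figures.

429.6

(33.73 × 10^-3) / (78.51 × 10^-6) = 0.42963 × 10^3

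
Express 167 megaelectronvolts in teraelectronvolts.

0.000167 teraelectronvolts

mega = 10^6, tera = 10^12; factor is 10^-6.
167 × 10^-6 = 0.000167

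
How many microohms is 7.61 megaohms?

7610000000000 microohms

mega = 1e6, micro = 1e-6; factor is 1e12.
7.61 × 1e12 = 7610000000000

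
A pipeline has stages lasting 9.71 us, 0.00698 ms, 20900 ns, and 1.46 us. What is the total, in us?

39.05 us

In us:
  9.71 us → 9.71
  0.00698 ms = 0.00698 × 10^3 us = 6.98
  20900 ns = 20900 × 10^-3 us = 20.9
  1.46 us → 1.46
Sum: 9.71 + 6.98 + 20.9 + 1.46 = 39.05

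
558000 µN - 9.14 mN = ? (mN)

In mN:
  558000 µN = 558000 × 10^-3 mN = 558
  9.14 mN → 9.14
Difference: 558 - 9.14 = 548.86

548.86 mN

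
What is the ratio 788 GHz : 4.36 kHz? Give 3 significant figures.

(788 × 10⁹) / (4.36 × 10³) = 180.7 × 10⁶

181000000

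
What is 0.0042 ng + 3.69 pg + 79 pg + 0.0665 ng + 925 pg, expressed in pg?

1078.39 pg

In pg:
  0.0042 ng = 0.0042 × 10³ pg = 4.2
  3.69 pg → 3.69
  79 pg → 79
  0.0665 ng = 0.0665 × 10³ pg = 66.5
  925 pg → 925
Sum: 4.2 + 3.69 + 79 + 66.5 + 925 = 1078.39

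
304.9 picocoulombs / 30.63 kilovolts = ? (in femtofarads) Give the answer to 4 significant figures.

(304.9 × 10⁻¹²) / (30.63 × 10³) = 9.95429 × 10⁻¹⁵ F

9.954 femtofarads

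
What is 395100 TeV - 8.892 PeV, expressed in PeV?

In PeV:
  395100 TeV = 395100 × 10^-3 PeV = 395.1
  8.892 PeV → 8.892
Difference: 395.1 - 8.892 = 386.208

386.208 PeV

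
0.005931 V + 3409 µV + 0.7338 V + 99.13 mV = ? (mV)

In mV:
  0.005931 V = 0.005931 × 10^3 mV = 5.931
  3409 µV = 3409 × 10^-3 mV = 3.409
  0.7338 V = 0.7338 × 10^3 mV = 733.8
  99.13 mV → 99.13
Sum: 5.931 + 3.409 + 733.8 + 99.13 = 842.27

842.27 mV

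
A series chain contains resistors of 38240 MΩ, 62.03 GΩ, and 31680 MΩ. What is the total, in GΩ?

In GΩ:
  38240 MΩ = 38240 × 10^-3 GΩ = 38.24
  62.03 GΩ → 62.03
  31680 MΩ = 31680 × 10^-3 GΩ = 31.68
Sum: 38.24 + 62.03 + 31.68 = 131.95

131.95 GΩ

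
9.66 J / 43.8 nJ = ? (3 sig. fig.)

(9.66) / (43.8e-9) = 0.2205e9

221000000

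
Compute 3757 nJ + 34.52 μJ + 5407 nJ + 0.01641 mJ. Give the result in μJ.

In μJ:
  3757 nJ = 3757 × 10⁻³ μJ = 3.757
  34.52 μJ → 34.52
  5407 nJ = 5407 × 10⁻³ μJ = 5.407
  0.01641 mJ = 0.01641 × 10³ μJ = 16.41
Sum: 3.757 + 34.52 + 5.407 + 16.41 = 60.094

60.094 μJ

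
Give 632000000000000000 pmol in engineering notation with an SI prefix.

= 632 × 10³ mol; 10³ is kilo.

632 kmol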